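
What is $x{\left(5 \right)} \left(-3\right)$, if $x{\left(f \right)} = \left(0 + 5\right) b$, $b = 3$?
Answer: $-45$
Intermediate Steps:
$x{\left(f \right)} = 15$ ($x{\left(f \right)} = \left(0 + 5\right) 3 = 5 \cdot 3 = 15$)
$x{\left(5 \right)} \left(-3\right) = 15 \left(-3\right) = -45$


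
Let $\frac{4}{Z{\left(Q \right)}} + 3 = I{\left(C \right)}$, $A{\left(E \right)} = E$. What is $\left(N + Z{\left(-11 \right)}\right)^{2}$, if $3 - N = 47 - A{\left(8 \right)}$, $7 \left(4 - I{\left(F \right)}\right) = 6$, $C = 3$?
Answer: $64$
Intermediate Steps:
$I{\left(F \right)} = \frac{22}{7}$ ($I{\left(F \right)} = 4 - \frac{6}{7} = \frac{22}{7}$)
$Z{\left(Q \right)} = 28$ ($Z{\left(Q \right)} = \frac{4}{-3 + \frac{22}{7}} = 4 \frac{1}{\frac{1}{7}} = 4 \cdot 7 = 28$)
$N = -36$ ($N = 3 - \left(47 - 8\right) = 3 - 39 = -36$)
$\left(N + Z{\left(-11 \right)}\right)^{2} = \left(-36 + 28\right)^{2} = \left(-8\right)^{2} = 64$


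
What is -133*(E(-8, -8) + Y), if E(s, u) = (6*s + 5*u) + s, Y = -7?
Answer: 13699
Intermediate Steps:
E(s, u) = 5*u + 7*s (E(s, u) = (5*u + 6*s) + s = 5*u + 7*s)
-133*(E(-8, -8) + Y) = -133*((5*(-8) + 7*(-8)) - 7) = -133*((-40 - 56) - 7) = -133*(-96 - 7) = -133*(-103) = 13699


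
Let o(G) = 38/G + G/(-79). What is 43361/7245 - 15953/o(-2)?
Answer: 9195777454/10860255 ≈ 846.74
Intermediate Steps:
o(G) = 38/G - G/79 (o(G) = 38/G + G*(-1/79) = 38/G - G/79)
43361/7245 - 15953/o(-2) = 43361/7245 - 15953/(38/(-2) - 1/79*(-2)) = 43361*(1/7245) - 15953/(38*(-½) + 2/79) = 43361/7245 - 15953/(-19 + 2/79) = 43361/7245 - 15953/(-1499/79) = 43361/7245 - 15953*(-79/1499) = 43361/7245 + 1260287/1499 = 9195777454/10860255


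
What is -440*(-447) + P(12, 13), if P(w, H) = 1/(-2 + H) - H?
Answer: 2163338/11 ≈ 1.9667e+5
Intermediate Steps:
-440*(-447) + P(12, 13) = -440*(-447) + (1 - 1*13**2 + 2*13)/(-2 + 13) = 196680 + (1 - 1*169 + 26)/11 = 196680 + (1 - 169 + 26)/11 = 196680 + (1/11)*(-142) = 196680 - 142/11 = 2163338/11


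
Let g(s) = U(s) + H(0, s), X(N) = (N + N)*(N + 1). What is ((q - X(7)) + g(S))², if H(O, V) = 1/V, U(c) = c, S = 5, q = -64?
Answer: 729316/25 ≈ 29173.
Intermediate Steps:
X(N) = 2*N*(1 + N) (X(N) = (2*N)*(1 + N) = 2*N*(1 + N))
g(s) = s + 1/s
((q - X(7)) + g(S))² = ((-64 - 2*7*(1 + 7)) + (5 + 1/5))² = ((-64 - 2*7*8) + (5 + ⅕))² = ((-64 - 1*112) + 26/5)² = ((-64 - 112) + 26/5)² = (-176 + 26/5)² = (-854/5)² = 729316/25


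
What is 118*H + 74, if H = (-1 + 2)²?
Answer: 192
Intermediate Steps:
H = 1 (H = 1² = 1)
118*H + 74 = 118*1 + 74 = 118 + 74 = 192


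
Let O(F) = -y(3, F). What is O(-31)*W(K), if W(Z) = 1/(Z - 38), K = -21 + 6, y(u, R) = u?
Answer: 3/53 ≈ 0.056604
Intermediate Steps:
K = -15
W(Z) = 1/(-38 + Z)
O(F) = -3 (O(F) = -1*3 = -3)
O(-31)*W(K) = -3/(-38 - 15) = -3/(-53) = -3*(-1/53) = 3/53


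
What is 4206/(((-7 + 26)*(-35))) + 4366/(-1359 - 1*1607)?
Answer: -7689193/986195 ≈ -7.7968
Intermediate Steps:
4206/(((-7 + 26)*(-35))) + 4366/(-1359 - 1*1607) = 4206/((19*(-35))) + 4366/(-1359 - 1607) = 4206/(-665) + 4366/(-2966) = 4206*(-1/665) + 4366*(-1/2966) = -4206/665 - 2183/1483 = -7689193/986195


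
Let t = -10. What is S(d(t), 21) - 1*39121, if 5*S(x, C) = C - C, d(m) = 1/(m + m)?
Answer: -39121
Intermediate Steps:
d(m) = 1/(2*m)
S(x, C) = 0 (S(x, C) = (C - C)/5 = (1/5)*0 = 0)
S(d(t), 21) - 1*39121 = 0 - 1*39121 = 0 - 39121 = -39121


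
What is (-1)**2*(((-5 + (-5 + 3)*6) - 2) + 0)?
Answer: -19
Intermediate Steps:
(-1)**2*(((-5 + (-5 + 3)*6) - 2) + 0) = 1*(((-5 - 2*6) - 2) + 0) = 1*(((-5 - 12) - 2) + 0) = 1*((-17 - 2) + 0) = 1*(-19 + 0) = 1*(-19) = -19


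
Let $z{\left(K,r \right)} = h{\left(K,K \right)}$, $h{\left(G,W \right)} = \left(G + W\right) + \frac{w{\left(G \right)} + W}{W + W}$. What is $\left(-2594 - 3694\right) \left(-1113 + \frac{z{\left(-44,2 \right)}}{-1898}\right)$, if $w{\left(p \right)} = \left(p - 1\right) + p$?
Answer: $\frac{73054809693}{10439} \approx 6.9983 \cdot 10^{6}$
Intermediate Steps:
$w{\left(p \right)} = -1 + 2 p$ ($w{\left(p \right)} = \left(-1 + p\right) + p = -1 + 2 p$)
$h{\left(G,W \right)} = G + W + \frac{-1 + W + 2 G}{2 W}$ ($h{\left(G,W \right)} = \left(G + W\right) + \frac{\left(-1 + 2 G\right) + W}{W + W} = \left(G + W\right) + \frac{-1 + W + 2 G}{2 W} = G + W + \frac{-1 + W + 2 G}{2 W}$)
$z{\left(K,r \right)} = \frac{3}{2} + 2 K - \frac{1}{2 K}$ ($z{\left(K,r \right)} = \frac{1}{2} + K + K - \frac{1}{2 K} + \frac{K}{K} = \frac{1}{2} + K + K - \frac{1}{2 K} + 1 = \frac{3}{2} + 2 K - \frac{1}{2 K}$)
$\left(-2594 - 3694\right) \left(-1113 + \frac{z{\left(-44,2 \right)}}{-1898}\right) = \left(-2594 - 3694\right) \left(-1113 + \frac{\frac{3}{2} + 2 \left(-44\right) - \frac{1}{2 \left(-44\right)}}{-1898}\right) = - 6288 \left(-1113 + \left(\frac{3}{2} - 88 - - \frac{1}{88}\right) \left(- \frac{1}{1898}\right)\right) = - 6288 \left(-1113 + \left(\frac{3}{2} - 88 + \frac{1}{88}\right) \left(- \frac{1}{1898}\right)\right) = - 6288 \left(-1113 - - \frac{7611}{167024}\right) = - 6288 \left(-1113 + \frac{7611}{167024}\right) = \left(-6288\right) \left(- \frac{185890101}{167024}\right) = \frac{73054809693}{10439}$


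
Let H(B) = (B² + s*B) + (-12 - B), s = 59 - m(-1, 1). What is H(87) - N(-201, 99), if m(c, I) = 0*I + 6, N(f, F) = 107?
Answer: 11974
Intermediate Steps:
m(c, I) = 6 (m(c, I) = 0 + 6 = 6)
s = 53 (s = 59 - 1*6 = 59 - 6 = 53)
H(B) = -12 + B² + 52*B (H(B) = (B² + 53*B) + (-12 - B) = -12 + B² + 52*B)
H(87) - N(-201, 99) = (-12 + 87² + 52*87) - 1*107 = (-12 + 7569 + 4524) - 107 = 12081 - 107 = 11974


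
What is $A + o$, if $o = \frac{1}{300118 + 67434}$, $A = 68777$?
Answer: $\frac{25279123905}{367552} \approx 68777.0$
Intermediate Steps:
$o = \frac{1}{367552} \approx 2.7207 \cdot 10^{-6}$
$A + o = 68777 + \frac{1}{367552} = \frac{25279123905}{367552}$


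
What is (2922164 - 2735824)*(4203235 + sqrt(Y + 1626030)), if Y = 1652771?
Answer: 783230809900 + 186340*sqrt(3278801) ≈ 7.8357e+11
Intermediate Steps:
(2922164 - 2735824)*(4203235 + sqrt(Y + 1626030)) = (2922164 - 2735824)*(4203235 + sqrt(1652771 + 1626030)) = 186340*(4203235 + sqrt(3278801)) = 783230809900 + 186340*sqrt(3278801)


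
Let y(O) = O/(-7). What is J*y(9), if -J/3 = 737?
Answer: 19899/7 ≈ 2842.7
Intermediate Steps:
J = -2211 (J = -3*737 = -2211)
y(O) = -O/7 (y(O) = O*(-1/7) = -O/7)
J*y(9) = -(-2211)*9/7 = -2211*(-9/7) = 19899/7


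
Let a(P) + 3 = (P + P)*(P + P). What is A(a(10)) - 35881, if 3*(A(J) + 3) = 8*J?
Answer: -104476/3 ≈ -34825.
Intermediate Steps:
a(P) = -3 + 4*P² (a(P) = -3 + (P + P)*(P + P) = -3 + (2*P)*(2*P) = -3 + 4*P²)
A(J) = -3 + 8*J/3 (A(J) = -3 + (8*J)/3 = -3 + 8*J/3)
A(a(10)) - 35881 = (-3 + 8*(-3 + 4*10²)/3) - 35881 = (-3 + 8*(-3 + 4*100)/3) - 35881 = (-3 + 8*(-3 + 400)/3) - 35881 = (-3 + (8/3)*397) - 35881 = (-3 + 3176/3) - 35881 = 3167/3 - 35881 = -104476/3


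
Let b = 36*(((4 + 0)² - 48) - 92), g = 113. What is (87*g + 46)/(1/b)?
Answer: -44090928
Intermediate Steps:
b = -4464 (b = 36*((4² - 48) - 92) = 36*((16 - 48) - 92) = 36*(-32 - 92) = 36*(-124) = -4464)
(87*g + 46)/(1/b) = (87*113 + 46)/(1/(-4464)) = (9831 + 46)/(-1/4464) = 9877*(-4464) = -44090928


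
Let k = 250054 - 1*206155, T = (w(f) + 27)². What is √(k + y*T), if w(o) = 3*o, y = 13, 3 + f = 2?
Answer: √51387 ≈ 226.69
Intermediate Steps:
f = -1 (f = -3 + 2 = -1)
T = 576 (T = (3*(-1) + 27)² = (-3 + 27)² = 24² = 576)
k = 43899 (k = 250054 - 206155 = 43899)
√(k + y*T) = √(43899 + 13*576) = √(43899 + 7488) = √51387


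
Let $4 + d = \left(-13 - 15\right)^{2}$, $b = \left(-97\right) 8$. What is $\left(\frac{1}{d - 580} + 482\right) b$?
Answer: $- \frac{9350897}{25} \approx -3.7404 \cdot 10^{5}$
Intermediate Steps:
$b = -776$
$d = 780$ ($d = -4 + \left(-13 - 15\right)^{2} = -4 + \left(-28\right)^{2} = -4 + 784 = 780$)
$\left(\frac{1}{d - 580} + 482\right) b = \left(\frac{1}{780 - 580} + 482\right) \left(-776\right) = \left(\frac{1}{200} + 482\right) \left(-776\right) = \frac{96401}{200} \left(-776\right) = - \frac{9350897}{25}$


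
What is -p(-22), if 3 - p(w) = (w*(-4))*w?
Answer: -1939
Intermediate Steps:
p(w) = 3 + 4*w**2 (p(w) = 3 - w*(-4)*w = 3 - (-4*w)*w = 3 - (-4)*w**2 = 3 + 4*w**2)
-p(-22) = -(3 + 4*(-22)**2) = -(3 + 4*484) = -(3 + 1936) = -1*1939 = -1939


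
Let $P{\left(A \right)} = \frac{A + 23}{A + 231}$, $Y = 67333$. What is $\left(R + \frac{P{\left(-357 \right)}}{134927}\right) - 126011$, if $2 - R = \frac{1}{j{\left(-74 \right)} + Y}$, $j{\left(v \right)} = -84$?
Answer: $- \frac{113080410693007}{897399477} \approx -1.2601 \cdot 10^{5}$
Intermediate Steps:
$P{\left(A \right)} = \frac{23 + A}{231 + A}$
$R = \frac{134497}{67249}$ ($R = 2 - \frac{1}{-84 + 67333} = 2 - \frac{1}{67249} = \frac{134497}{67249} \approx 2.0$)
$\left(R + \frac{P{\left(-357 \right)}}{134927}\right) - 126011 = \left(\frac{134497}{67249} + \frac{\frac{1}{231 - 357} \left(23 - 357\right)}{134927}\right) - 126011 = \left(\frac{134497}{67249} + \frac{1}{-126} \left(-334\right) \frac{1}{134927}\right) - 126011 = \left(\frac{134497}{67249} + \left(- \frac{1}{126}\right) \left(-334\right) \frac{1}{134927}\right) - 126011 = \left(\frac{134497}{67249} + \frac{167}{63} \cdot \frac{1}{134927}\right) - 126011 = \left(\frac{134497}{67249} + \frac{167}{8500401}\right) - 126011 = \frac{1794803240}{897399477} - 126011 = - \frac{113080410693007}{897399477}$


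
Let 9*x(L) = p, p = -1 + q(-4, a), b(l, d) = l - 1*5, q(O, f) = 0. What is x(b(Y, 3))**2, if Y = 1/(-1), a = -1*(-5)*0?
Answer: 1/81 ≈ 0.012346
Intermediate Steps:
a = 0 (a = 5*0 = 0)
Y = -1
b(l, d) = -5 + l (b(l, d) = l - 5 = -5 + l)
p = -1 (p = -1 + 0 = -1)
x(L) = -1/9 (x(L) = (1/9)*(-1) = -1/9)
x(b(Y, 3))**2 = (-1/9)**2 = 1/81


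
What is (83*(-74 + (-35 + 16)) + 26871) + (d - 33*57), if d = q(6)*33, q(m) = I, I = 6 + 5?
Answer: 17634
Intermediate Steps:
I = 11
q(m) = 11
d = 363 (d = 11*33 = 363)
(83*(-74 + (-35 + 16)) + 26871) + (d - 33*57) = (83*(-74 + (-35 + 16)) + 26871) + (363 - 33*57) = (83*(-74 - 19) + 26871) + (363 - 1881) = (83*(-93) + 26871) - 1518 = (-7719 + 26871) - 1518 = 19152 - 1518 = 17634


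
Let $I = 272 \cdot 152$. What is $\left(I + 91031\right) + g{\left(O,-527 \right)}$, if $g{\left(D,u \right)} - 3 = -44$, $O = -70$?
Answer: $132334$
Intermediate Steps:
$I = 41344$
$g{\left(D,u \right)} = -41$ ($g{\left(D,u \right)} = 3 - 44 = -41$)
$\left(I + 91031\right) + g{\left(O,-527 \right)} = \left(41344 + 91031\right) - 41 = 132375 - 41 = 132334$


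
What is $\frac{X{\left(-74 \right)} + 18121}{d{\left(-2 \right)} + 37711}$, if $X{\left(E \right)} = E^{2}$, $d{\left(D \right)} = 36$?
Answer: $\frac{23597}{37747} \approx 0.62514$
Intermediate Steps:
$\frac{X{\left(-74 \right)} + 18121}{d{\left(-2 \right)} + 37711} = \frac{\left(-74\right)^{2} + 18121}{36 + 37711} = \frac{5476 + 18121}{37747} = 23597 \cdot \frac{1}{37747} = \frac{23597}{37747}$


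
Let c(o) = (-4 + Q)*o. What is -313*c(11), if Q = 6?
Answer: -6886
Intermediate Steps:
c(o) = 2*o (c(o) = (-4 + 6)*o = 2*o)
-313*c(11) = -626*11 = -313*22 = -6886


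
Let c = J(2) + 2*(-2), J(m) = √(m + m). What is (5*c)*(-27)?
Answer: 270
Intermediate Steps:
J(m) = √2*√m (J(m) = √(2*m) = √2*√m)
c = -2 (c = √2*√2 + 2*(-2) = 2 - 4 = -2)
(5*c)*(-27) = (5*(-2))*(-27) = -10*(-27) = 270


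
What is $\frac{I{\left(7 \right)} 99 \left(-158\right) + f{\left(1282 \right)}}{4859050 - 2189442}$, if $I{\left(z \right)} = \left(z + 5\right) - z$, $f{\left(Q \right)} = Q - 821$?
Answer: $- \frac{77749}{2669608} \approx -0.029124$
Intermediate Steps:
$f{\left(Q \right)} = -821 + Q$ ($f{\left(Q \right)} = Q - 821 = -821 + Q$)
$I{\left(z \right)} = 5$ ($I{\left(z \right)} = \left(5 + z\right) - z = 5$)
$\frac{I{\left(7 \right)} 99 \left(-158\right) + f{\left(1282 \right)}}{4859050 - 2189442} = \frac{5 \cdot 99 \left(-158\right) + \left(-821 + 1282\right)}{4859050 - 2189442} = \frac{495 \left(-158\right) + 461}{2669608} = \left(-78210 + 461\right) \frac{1}{2669608} = \left(-77749\right) \frac{1}{2669608} = - \frac{77749}{2669608}$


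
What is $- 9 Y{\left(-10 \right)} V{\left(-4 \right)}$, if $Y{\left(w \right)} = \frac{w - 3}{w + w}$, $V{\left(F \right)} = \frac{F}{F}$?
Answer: $- \frac{117}{20} \approx -5.85$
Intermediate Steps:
$V{\left(F \right)} = 1$
$Y{\left(w \right)} = \frac{-3 + w}{2 w}$
$- 9 Y{\left(-10 \right)} V{\left(-4 \right)} = - 9 \frac{-3 - 10}{2 \left(-10\right)} 1 = - 9 \cdot \frac{1}{2} \left(- \frac{1}{10}\right) \left(-13\right) 1 = \left(-9\right) \frac{13}{20} \cdot 1 = \left(- \frac{117}{20}\right) 1 = - \frac{117}{20}$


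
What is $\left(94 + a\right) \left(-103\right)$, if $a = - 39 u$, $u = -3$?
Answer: $-21733$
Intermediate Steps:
$a = 117$ ($a = \left(-39\right) \left(-3\right) = 117$)
$\left(94 + a\right) \left(-103\right) = \left(94 + 117\right) \left(-103\right) = 211 \left(-103\right) = -21733$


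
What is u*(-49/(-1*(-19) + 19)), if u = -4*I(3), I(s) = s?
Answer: 294/19 ≈ 15.474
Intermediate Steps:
u = -12 (u = -4*3 = -12)
u*(-49/(-1*(-19) + 19)) = -(-588)/(-1*(-19) + 19) = -(-588)/(19 + 19) = -(-588)/38 = -12*(-49/38) = 294/19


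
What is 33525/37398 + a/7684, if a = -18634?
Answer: -18302843/11973593 ≈ -1.5286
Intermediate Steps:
33525/37398 + a/7684 = 33525/37398 - 18634/7684 = 33525*(1/37398) - 18634*1/7684 = 11175/12466 - 9317/3842 = -18302843/11973593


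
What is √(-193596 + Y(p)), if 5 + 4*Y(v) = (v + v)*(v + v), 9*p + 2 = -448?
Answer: I*√764389/2 ≈ 437.15*I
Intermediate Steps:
p = -50 (p = -2/9 + (⅑)*(-448) = -2/9 - 448/9 = -50)
Y(v) = -5/4 + v² (Y(v) = -5/4 + ((v + v)*(v + v))/4 = -5/4 + ((2*v)*(2*v))/4 = -5/4 + (4*v²)/4 = -5/4 + v²)
√(-193596 + Y(p)) = √(-193596 + (-5/4 + (-50)²)) = √(-193596 + (-5/4 + 2500)) = √(-193596 + 9995/4) = √(-764389/4) = I*√764389/2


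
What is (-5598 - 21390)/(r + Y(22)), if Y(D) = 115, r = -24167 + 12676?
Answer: 2249/948 ≈ 2.3724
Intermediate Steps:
r = -11491
(-5598 - 21390)/(r + Y(22)) = (-5598 - 21390)/(-11491 + 115) = -26988/(-11376) = -26988*(-1/11376) = 2249/948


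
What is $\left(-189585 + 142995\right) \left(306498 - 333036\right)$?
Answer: $1236405420$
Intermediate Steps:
$\left(-189585 + 142995\right) \left(306498 - 333036\right) = \left(-46590\right) \left(-26538\right) = 1236405420$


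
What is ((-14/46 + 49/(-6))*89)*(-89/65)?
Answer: 9259649/8970 ≈ 1032.3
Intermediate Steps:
((-14/46 + 49/(-6))*89)*(-89/65) = ((-14*1/46 + 49*(-1/6))*89)*(-89*1/65) = ((-7/23 - 49/6)*89)*(-89/65) = -1169/138*89*(-89/65) = -104041/138*(-89/65) = 9259649/8970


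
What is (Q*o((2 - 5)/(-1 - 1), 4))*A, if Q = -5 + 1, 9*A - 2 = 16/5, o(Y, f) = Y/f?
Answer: -13/15 ≈ -0.86667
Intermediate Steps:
A = 26/45 (A = 2/9 + (16/5)/9 = 2/9 + (16*(1/5))/9 = 2/9 + (1/9)*(16/5) = 2/9 + 16/45 = 26/45 ≈ 0.57778)
Q = -4
(Q*o((2 - 5)/(-1 - 1), 4))*A = -4*(2 - 5)/(-1 - 1)/4*(26/45) = -4*(-3/(-2))/4*(26/45) = -4*(-3*(-1/2))/4*(26/45) = -6/4*(26/45) = -4*3/8*(26/45) = -3/2*26/45 = -13/15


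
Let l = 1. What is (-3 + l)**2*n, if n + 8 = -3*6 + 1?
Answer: -100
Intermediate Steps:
n = -25 (n = -8 + (-3*6 + 1) = -8 + (-18 + 1) = -8 - 17 = -25)
(-3 + l)**2*n = (-3 + 1)**2*(-25) = (-2)**2*(-25) = 4*(-25) = -100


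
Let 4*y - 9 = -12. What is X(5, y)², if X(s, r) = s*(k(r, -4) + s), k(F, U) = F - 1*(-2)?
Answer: 15625/16 ≈ 976.56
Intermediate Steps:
k(F, U) = 2 + F (k(F, U) = F + 2 = 2 + F)
y = -¾ (y = 9/4 + (¼)*(-12) = 9/4 - 3 = -¾ ≈ -0.75000)
X(s, r) = s*(2 + r + s) (X(s, r) = s*((2 + r) + s) = s*(2 + r + s))
X(5, y)² = (5*(2 - ¾ + 5))² = (5*(25/4))² = (125/4)² = 15625/16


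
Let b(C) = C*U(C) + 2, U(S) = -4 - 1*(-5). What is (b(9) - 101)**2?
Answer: 8100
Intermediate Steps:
U(S) = 1 (U(S) = -4 + 5 = 1)
b(C) = 2 + C (b(C) = C*1 + 2 = C + 2 = 2 + C)
(b(9) - 101)**2 = ((2 + 9) - 101)**2 = (11 - 101)**2 = (-90)**2 = 8100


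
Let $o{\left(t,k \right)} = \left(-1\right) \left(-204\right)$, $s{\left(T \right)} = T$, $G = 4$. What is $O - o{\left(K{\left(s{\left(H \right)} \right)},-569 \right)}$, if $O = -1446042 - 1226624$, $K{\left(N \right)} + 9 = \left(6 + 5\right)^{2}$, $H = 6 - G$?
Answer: $-2672870$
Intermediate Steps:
$H = 2$ ($H = 6 - 4 = 2$)
$K{\left(N \right)} = 112$ ($K{\left(N \right)} = -9 + \left(6 + 5\right)^{2} = -9 + 11^{2} = -9 + 121 = 112$)
$o{\left(t,k \right)} = 204$
$O = -2672666$
$O - o{\left(K{\left(s{\left(H \right)} \right)},-569 \right)} = -2672666 - 204 = -2672870$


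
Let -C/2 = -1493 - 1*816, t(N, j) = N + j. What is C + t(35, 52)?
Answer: 4705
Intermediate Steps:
C = 4618 (C = -2*(-1493 - 1*816) = -2*(-1493 - 816) = -2*(-2309) = 4618)
C + t(35, 52) = 4618 + (35 + 52) = 4618 + 87 = 4705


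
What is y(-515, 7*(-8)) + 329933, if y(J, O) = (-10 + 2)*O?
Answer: 330381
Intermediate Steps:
y(J, O) = -8*O
y(-515, 7*(-8)) + 329933 = -56*(-8) + 329933 = -8*(-56) + 329933 = 448 + 329933 = 330381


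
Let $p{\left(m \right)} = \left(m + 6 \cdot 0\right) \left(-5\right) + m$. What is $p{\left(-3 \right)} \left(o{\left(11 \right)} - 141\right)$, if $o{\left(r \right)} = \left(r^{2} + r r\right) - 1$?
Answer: $1200$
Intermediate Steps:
$o{\left(r \right)} = -1 + 2 r^{2}$ ($o{\left(r \right)} = \left(r^{2} + r^{2}\right) - 1 = 2 r^{2} - 1 = -1 + 2 r^{2}$)
$p{\left(m \right)} = - 4 m$ ($p{\left(m \right)} = \left(m + 0\right) \left(-5\right) + m = m \left(-5\right) + m = - 5 m + m = - 4 m$)
$p{\left(-3 \right)} \left(o{\left(11 \right)} - 141\right) = \left(-4\right) \left(-3\right) \left(\left(-1 + 2 \cdot 11^{2}\right) - 141\right) = 12 \left(\left(-1 + 2 \cdot 121\right) - 141\right) = 12 \left(\left(-1 + 242\right) - 141\right) = 12 \left(241 - 141\right) = 12 \cdot 100 = 1200$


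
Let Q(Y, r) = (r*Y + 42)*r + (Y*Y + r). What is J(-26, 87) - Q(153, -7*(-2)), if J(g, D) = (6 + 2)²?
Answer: -53935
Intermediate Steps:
J(g, D) = 64 (J(g, D) = 8² = 64)
Q(Y, r) = r + Y² + r*(42 + Y*r) (Q(Y, r) = (Y*r + 42)*r + (Y² + r) = (42 + Y*r)*r + (r + Y²) = r*(42 + Y*r) + (r + Y²) = r + Y² + r*(42 + Y*r))
J(-26, 87) - Q(153, -7*(-2)) = 64 - (153² + 43*(-7*(-2)) + 153*(-7*(-2))²) = 64 - (23409 + 43*14 + 153*14²) = 64 - (23409 + 602 + 153*196) = 64 - (23409 + 602 + 29988) = 64 - 1*53999 = 64 - 53999 = -53935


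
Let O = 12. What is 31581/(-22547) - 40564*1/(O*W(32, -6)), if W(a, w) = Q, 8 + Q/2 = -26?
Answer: 222206603/4599588 ≈ 48.310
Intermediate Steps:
Q = -68 (Q = -16 + 2*(-26) = -16 - 52 = -68)
W(a, w) = -68
31581/(-22547) - 40564*1/(O*W(32, -6)) = 31581/(-22547) - 40564/(12*(-68)) = 31581*(-1/22547) - 40564/(-816) = -31581/22547 - 40564*(-1/816) = -31581/22547 + 10141/204 = 222206603/4599588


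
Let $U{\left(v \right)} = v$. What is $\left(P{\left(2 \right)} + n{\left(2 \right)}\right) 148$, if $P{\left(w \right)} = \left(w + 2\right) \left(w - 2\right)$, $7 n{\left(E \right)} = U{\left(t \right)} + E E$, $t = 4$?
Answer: $\frac{1184}{7} \approx 169.14$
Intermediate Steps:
$n{\left(E \right)} = \frac{4}{7} + \frac{E^{2}}{7}$ ($n{\left(E \right)} = \frac{4 + E E}{7} = \frac{4 + E^{2}}{7} = \frac{4}{7} + \frac{E^{2}}{7}$)
$P{\left(w \right)} = \left(-2 + w\right) \left(2 + w\right)$ ($P{\left(w \right)} = \left(2 + w\right) \left(-2 + w\right) = \left(-2 + w\right) \left(2 + w\right)$)
$\left(P{\left(2 \right)} + n{\left(2 \right)}\right) 148 = \left(\left(-4 + 2^{2}\right) + \left(\frac{4}{7} + \frac{2^{2}}{7}\right)\right) 148 = \left(\left(-4 + 4\right) + \left(\frac{4}{7} + \frac{1}{7} \cdot 4\right)\right) 148 = \left(0 + \left(\frac{4}{7} + \frac{4}{7}\right)\right) 148 = \left(0 + \frac{8}{7}\right) 148 = \frac{8}{7} \cdot 148 = \frac{1184}{7}$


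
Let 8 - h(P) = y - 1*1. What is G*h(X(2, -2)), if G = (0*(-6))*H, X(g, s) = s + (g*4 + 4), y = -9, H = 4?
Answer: 0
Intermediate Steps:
X(g, s) = 4 + s + 4*g (X(g, s) = s + (4*g + 4) = s + (4 + 4*g) = 4 + s + 4*g)
h(P) = 18 (h(P) = 8 - (-9 - 1*1) = 8 - (-9 - 1) = 8 - 1*(-10) = 8 + 10 = 18)
G = 0 (G = (0*(-6))*4 = 0*4 = 0)
G*h(X(2, -2)) = 0*18 = 0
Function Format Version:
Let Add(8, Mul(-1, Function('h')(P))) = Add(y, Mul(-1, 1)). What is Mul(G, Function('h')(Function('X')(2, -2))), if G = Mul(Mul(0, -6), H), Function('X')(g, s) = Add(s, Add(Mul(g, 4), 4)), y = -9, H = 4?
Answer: 0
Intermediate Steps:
Function('X')(g, s) = Add(4, s, Mul(4, g)) (Function('X')(g, s) = Add(s, Add(Mul(4, g), 4)) = Add(s, Add(4, Mul(4, g))) = Add(4, s, Mul(4, g)))
Function('h')(P) = 18 (Function('h')(P) = Add(8, Mul(-1, Add(-9, Mul(-1, 1)))) = Add(8, Mul(-1, Add(-9, -1))) = Add(8, Mul(-1, -10)) = Add(8, 10) = 18)
G = 0 (G = Mul(Mul(0, -6), 4) = Mul(0, 4) = 0)
Mul(G, Function('h')(Function('X')(2, -2))) = Mul(0, 18) = 0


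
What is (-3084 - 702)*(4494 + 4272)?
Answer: -33188076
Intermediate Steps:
(-3084 - 702)*(4494 + 4272) = -3786*8766 = -33188076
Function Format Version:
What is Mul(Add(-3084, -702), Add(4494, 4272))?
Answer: -33188076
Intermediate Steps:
Mul(Add(-3084, -702), Add(4494, 4272)) = Mul(-3786, 8766) = -33188076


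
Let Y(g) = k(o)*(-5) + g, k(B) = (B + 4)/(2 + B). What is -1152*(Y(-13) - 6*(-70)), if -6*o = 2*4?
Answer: -445824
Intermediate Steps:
o = -4/3 ≈ -1.3333
k(B) = (4 + B)/(2 + B)
Y(g) = -20 + g (Y(g) = ((4 - 4/3)/(2 - 4/3))*(-5) + g = ((8/3)/(2/3))*(-5) + g = ((3/2)*(8/3))*(-5) + g = 4*(-5) + g = -20 + g)
-1152*(Y(-13) - 6*(-70)) = -1152*((-20 - 13) - 6*(-70)) = -1152*(-33 + 420) = -1152*387 = -445824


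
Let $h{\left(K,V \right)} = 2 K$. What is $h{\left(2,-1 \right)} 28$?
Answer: $112$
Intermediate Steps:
$h{\left(2,-1 \right)} 28 = 2 \cdot 2 \cdot 28 = 4 \cdot 28 = 112$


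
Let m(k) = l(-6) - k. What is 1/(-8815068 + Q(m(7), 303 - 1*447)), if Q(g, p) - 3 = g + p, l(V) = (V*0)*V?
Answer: -1/8815216 ≈ -1.1344e-7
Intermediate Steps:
l(V) = 0 (l(V) = 0*V = 0)
m(k) = -k (m(k) = 0 - k = -k)
Q(g, p) = 3 + g + p (Q(g, p) = 3 + (g + p) = 3 + g + p)
1/(-8815068 + Q(m(7), 303 - 1*447)) = 1/(-8815068 + (3 - 1*7 + (303 - 1*447))) = 1/(-8815068 + (3 - 7 + (303 - 447))) = 1/(-8815068 + (3 - 7 - 144)) = 1/(-8815068 - 148) = 1/(-8815216) = -1/8815216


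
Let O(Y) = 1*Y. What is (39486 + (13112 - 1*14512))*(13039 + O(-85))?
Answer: 493366044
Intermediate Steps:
O(Y) = Y
(39486 + (13112 - 1*14512))*(13039 + O(-85)) = (39486 + (13112 - 1*14512))*(13039 - 85) = (39486 + (13112 - 14512))*12954 = (39486 - 1400)*12954 = 38086*12954 = 493366044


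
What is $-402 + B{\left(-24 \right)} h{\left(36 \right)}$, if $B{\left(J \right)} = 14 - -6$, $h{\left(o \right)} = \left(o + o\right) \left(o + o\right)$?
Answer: $103278$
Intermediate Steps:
$h{\left(o \right)} = 4 o^{2}$ ($h{\left(o \right)} = 2 o 2 o = 4 o^{2}$)
$B{\left(J \right)} = 20$ ($B{\left(J \right)} = 14 + 6 = 20$)
$-402 + B{\left(-24 \right)} h{\left(36 \right)} = -402 + 20 \cdot 4 \cdot 36^{2} = -402 + 20 \cdot 4 \cdot 1296 = -402 + 20 \cdot 5184 = -402 + 103680 = 103278$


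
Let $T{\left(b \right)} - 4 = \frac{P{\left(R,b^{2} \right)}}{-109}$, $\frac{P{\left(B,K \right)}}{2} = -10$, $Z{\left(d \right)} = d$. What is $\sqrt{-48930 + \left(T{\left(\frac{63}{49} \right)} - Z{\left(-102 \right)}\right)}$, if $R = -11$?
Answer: $\frac{2 i \sqrt{145018941}}{109} \approx 220.96 i$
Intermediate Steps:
$P{\left(B,K \right)} = -20$ ($P{\left(B,K \right)} = 2 \left(-10\right) = -20$)
$T{\left(b \right)} = \frac{456}{109}$ ($T{\left(b \right)} = 4 - \frac{20}{-109} = 4 - - \frac{20}{109} = 4 + \frac{20}{109} = \frac{456}{109}$)
$\sqrt{-48930 + \left(T{\left(\frac{63}{49} \right)} - Z{\left(-102 \right)}\right)} = \sqrt{-48930 + \left(\frac{456}{109} - -102\right)} = \sqrt{-48930 + \left(\frac{456}{109} + 102\right)} = \sqrt{-48930 + \frac{11574}{109}} = \sqrt{- \frac{5321796}{109}} = \frac{2 i \sqrt{145018941}}{109}$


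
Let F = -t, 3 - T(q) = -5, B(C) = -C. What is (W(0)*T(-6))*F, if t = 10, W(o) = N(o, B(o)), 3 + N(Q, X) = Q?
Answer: 240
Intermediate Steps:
T(q) = 8 (T(q) = 3 - 1*(-5) = 3 + 5 = 8)
N(Q, X) = -3 + Q
W(o) = -3 + o
F = -10 (F = -1*10 = -10)
(W(0)*T(-6))*F = ((-3 + 0)*8)*(-10) = -3*8*(-10) = -24*(-10) = 240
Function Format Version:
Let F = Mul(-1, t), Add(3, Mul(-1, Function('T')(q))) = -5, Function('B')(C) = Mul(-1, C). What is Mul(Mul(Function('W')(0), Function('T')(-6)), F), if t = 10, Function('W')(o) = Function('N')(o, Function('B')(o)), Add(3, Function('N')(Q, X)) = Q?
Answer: 240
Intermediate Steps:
Function('T')(q) = 8 (Function('T')(q) = Add(3, Mul(-1, -5)) = Add(3, 5) = 8)
Function('N')(Q, X) = Add(-3, Q)
Function('W')(o) = Add(-3, o)
F = -10 (F = Mul(-1, 10) = -10)
Mul(Mul(Function('W')(0), Function('T')(-6)), F) = Mul(Mul(Add(-3, 0), 8), -10) = Mul(Mul(-3, 8), -10) = Mul(-24, -10) = 240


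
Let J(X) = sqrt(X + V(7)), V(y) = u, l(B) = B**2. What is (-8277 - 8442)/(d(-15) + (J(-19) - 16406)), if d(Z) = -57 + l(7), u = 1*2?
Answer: 91475222/89806471 + 5573*I*sqrt(17)/89806471 ≈ 1.0186 + 0.00025586*I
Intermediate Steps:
u = 2
V(y) = 2
J(X) = sqrt(2 + X) (J(X) = sqrt(X + 2) = sqrt(2 + X))
d(Z) = -8 (d(Z) = -57 + 7**2 = -57 + 49 = -8)
(-8277 - 8442)/(d(-15) + (J(-19) - 16406)) = (-8277 - 8442)/(-8 + (sqrt(2 - 19) - 16406)) = -16719/(-8 + (sqrt(-17) - 16406)) = -16719/(-8 + (I*sqrt(17) - 16406)) = -16719/(-8 + (-16406 + I*sqrt(17))) = -16719/(-16414 + I*sqrt(17))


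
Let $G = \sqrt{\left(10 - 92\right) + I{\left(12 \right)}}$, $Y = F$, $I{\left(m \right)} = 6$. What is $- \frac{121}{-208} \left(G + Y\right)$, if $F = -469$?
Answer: $- \frac{56749}{208} + \frac{121 i \sqrt{19}}{104} \approx -272.83 + 5.0714 i$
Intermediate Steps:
$Y = -469$
$G = 2 i \sqrt{19}$ ($G = \sqrt{\left(10 - 92\right) + 6} = \sqrt{-82 + 6} = \sqrt{-76} = 2 i \sqrt{19} \approx 8.7178 i$)
$- \frac{121}{-208} \left(G + Y\right) = - \frac{121}{-208} \left(2 i \sqrt{19} - 469\right) = \left(-121\right) \left(- \frac{1}{208}\right) \left(-469 + 2 i \sqrt{19}\right) = \frac{121 \left(-469 + 2 i \sqrt{19}\right)}{208} = - \frac{56749}{208} + \frac{121 i \sqrt{19}}{104}$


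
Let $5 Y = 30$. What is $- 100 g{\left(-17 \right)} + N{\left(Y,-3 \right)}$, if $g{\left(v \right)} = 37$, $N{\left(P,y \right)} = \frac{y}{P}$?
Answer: $- \frac{7401}{2} \approx -3700.5$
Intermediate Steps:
$Y = 6$ ($Y = \frac{1}{5} \cdot 30 = 6$)
$- 100 g{\left(-17 \right)} + N{\left(Y,-3 \right)} = \left(-100\right) 37 - \frac{3}{6} = -3700 - \frac{1}{2} = - \frac{7401}{2}$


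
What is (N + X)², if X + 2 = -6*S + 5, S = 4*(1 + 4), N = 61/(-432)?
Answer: 2560866025/186624 ≈ 13722.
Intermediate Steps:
N = -61/432 (N = 61*(-1/432) = -61/432 ≈ -0.14120)
S = 20 (S = 4*5 = 20)
X = -117 (X = -2 + (-6*20 + 5) = -2 + (-120 + 5) = -2 - 115 = -117)
(N + X)² = (-61/432 - 117)² = (-50605/432)² = 2560866025/186624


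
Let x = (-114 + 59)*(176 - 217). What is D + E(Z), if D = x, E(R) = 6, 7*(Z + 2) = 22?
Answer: 2261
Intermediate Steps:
Z = 8/7 (Z = -2 + (1/7)*22 = -2 + 22/7 = 8/7 ≈ 1.1429)
x = 2255 (x = -55*(-41) = 2255)
D = 2255
D + E(Z) = 2255 + 6 = 2261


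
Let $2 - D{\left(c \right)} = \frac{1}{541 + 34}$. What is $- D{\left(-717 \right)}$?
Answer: $- \frac{1149}{575} \approx -1.9983$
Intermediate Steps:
$D{\left(c \right)} = \frac{1149}{575}$ ($D{\left(c \right)} = 2 - \frac{1}{541 + 34} = 2 - \frac{1}{575} = \frac{1149}{575}$)
$- D{\left(-717 \right)} = \left(-1\right) \frac{1149}{575} = - \frac{1149}{575}$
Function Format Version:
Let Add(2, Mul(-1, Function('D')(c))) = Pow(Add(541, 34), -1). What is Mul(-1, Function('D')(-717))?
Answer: Rational(-1149, 575) ≈ -1.9983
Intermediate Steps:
Function('D')(c) = Rational(1149, 575) (Function('D')(c) = Add(2, Mul(-1, Pow(Add(541, 34), -1))) = Add(2, Mul(-1, Pow(575, -1))) = Add(2, Mul(-1, Rational(1, 575))) = Add(2, Rational(-1, 575)) = Rational(1149, 575))
Mul(-1, Function('D')(-717)) = Mul(-1, Rational(1149, 575)) = Rational(-1149, 575)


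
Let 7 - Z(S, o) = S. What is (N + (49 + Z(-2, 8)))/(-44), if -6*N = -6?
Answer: -59/44 ≈ -1.3409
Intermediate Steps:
Z(S, o) = 7 - S
N = 1 (N = -1/6*(-6) = 1)
(N + (49 + Z(-2, 8)))/(-44) = (1 + (49 + (7 - 1*(-2))))/(-44) = (1 + (49 + (7 + 2)))*(-1/44) = (1 + (49 + 9))*(-1/44) = (1 + 58)*(-1/44) = 59*(-1/44) = -59/44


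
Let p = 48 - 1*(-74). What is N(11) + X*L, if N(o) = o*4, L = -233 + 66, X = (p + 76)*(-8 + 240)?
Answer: -7671268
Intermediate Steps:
p = 122 (p = 48 + 74 = 122)
X = 45936 (X = (122 + 76)*(-8 + 240) = 198*232 = 45936)
L = -167
N(o) = 4*o
N(11) + X*L = 4*11 + 45936*(-167) = 44 - 7671312 = -7671268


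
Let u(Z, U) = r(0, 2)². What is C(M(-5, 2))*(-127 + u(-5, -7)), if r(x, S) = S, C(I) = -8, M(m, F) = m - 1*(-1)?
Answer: 984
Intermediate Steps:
M(m, F) = 1 + m (M(m, F) = m + 1 = 1 + m)
u(Z, U) = 4 (u(Z, U) = 2² = 4)
C(M(-5, 2))*(-127 + u(-5, -7)) = -8*(-127 + 4) = -8*(-123) = 984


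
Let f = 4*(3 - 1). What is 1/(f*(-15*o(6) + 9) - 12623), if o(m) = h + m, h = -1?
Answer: -1/13151 ≈ -7.6040e-5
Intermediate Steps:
o(m) = -1 + m
f = 8 (f = 4*2 = 8)
1/(f*(-15*o(6) + 9) - 12623) = 1/(8*(-15*(-1 + 6) + 9) - 12623) = 1/(8*(-15*5 + 9) - 12623) = 1/(8*(-75 + 9) - 12623) = 1/(8*(-66) - 12623) = 1/(-528 - 12623) = 1/(-13151) = -1/13151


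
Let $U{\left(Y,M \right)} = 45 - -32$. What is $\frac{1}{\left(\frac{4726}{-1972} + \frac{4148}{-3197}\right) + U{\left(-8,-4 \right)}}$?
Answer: $\frac{185426}{13592835} \approx 0.013641$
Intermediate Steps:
$U{\left(Y,M \right)} = 77$ ($U{\left(Y,M \right)} = 45 + 32 = 77$)
$\frac{1}{\left(\frac{4726}{-1972} + \frac{4148}{-3197}\right) + U{\left(-8,-4 \right)}} = \frac{1}{\left(\frac{4726}{-1972} + \frac{4148}{-3197}\right) + 77} = \frac{1}{\left(4726 \left(- \frac{1}{1972}\right) + 4148 \left(- \frac{1}{3197}\right)\right) + 77} = \frac{1}{\left(- \frac{139}{58} - \frac{4148}{3197}\right) + 77} = \frac{1}{- \frac{684967}{185426} + 77} = \frac{1}{\frac{13592835}{185426}} = \frac{185426}{13592835}$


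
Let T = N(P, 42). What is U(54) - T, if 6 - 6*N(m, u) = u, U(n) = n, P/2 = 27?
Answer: 60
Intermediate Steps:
P = 54 (P = 2*27 = 54)
N(m, u) = 1 - u/6
T = -6 (T = 1 - ⅙*42 = 1 - 7 = -6)
U(54) - T = 54 - 1*(-6) = 54 + 6 = 60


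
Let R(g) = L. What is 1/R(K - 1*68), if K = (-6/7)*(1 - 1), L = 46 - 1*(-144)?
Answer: 1/190 ≈ 0.0052632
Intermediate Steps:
L = 190 (L = 46 + 144 = 190)
K = 0 (K = -6*⅐*0 = -6/7*0 = 0)
R(g) = 190
1/R(K - 1*68) = 1/190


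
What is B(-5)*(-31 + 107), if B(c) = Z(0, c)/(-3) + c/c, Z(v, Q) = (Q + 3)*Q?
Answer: -532/3 ≈ -177.33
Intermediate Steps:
Z(v, Q) = Q*(3 + Q) (Z(v, Q) = (3 + Q)*Q = Q*(3 + Q))
B(c) = 1 - c*(3 + c)/3 (B(c) = (c*(3 + c))/(-3) + c/c = (c*(3 + c))*(-⅓) + 1 = -c*(3 + c)/3 + 1 = 1 - c*(3 + c)/3)
B(-5)*(-31 + 107) = (1 - ⅓*(-5)*(3 - 5))*(-31 + 107) = (1 - ⅓*(-5)*(-2))*76 = (1 - 10/3)*76 = -7/3*76 = -532/3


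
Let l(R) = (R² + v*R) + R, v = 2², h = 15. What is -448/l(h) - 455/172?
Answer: -53389/12900 ≈ -4.1387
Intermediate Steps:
v = 4
l(R) = R² + 5*R (l(R) = (R² + 4*R) + R = R² + 5*R)
-448/l(h) - 455/172 = -448*1/(15*(5 + 15)) - 455/172 = -448/(15*20) - 455*1/172 = -448/300 - 455/172 = -448*1/300 - 455/172 = -112/75 - 455/172 = -53389/12900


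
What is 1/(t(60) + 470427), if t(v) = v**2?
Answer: 1/474027 ≈ 2.1096e-6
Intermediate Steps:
1/(t(60) + 470427) = 1/(60**2 + 470427) = 1/(3600 + 470427) = 1/474027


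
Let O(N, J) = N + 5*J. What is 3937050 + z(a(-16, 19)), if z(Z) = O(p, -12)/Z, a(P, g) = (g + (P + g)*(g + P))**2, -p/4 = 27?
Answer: 55118697/14 ≈ 3.9370e+6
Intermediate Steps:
p = -108 (p = -4*27 = -108)
a(P, g) = (g + (P + g)**2)**2 (a(P, g) = (g + (P + g)*(P + g))**2 = (g + (P + g)**2)**2)
z(Z) = -168/Z (z(Z) = (-108 + 5*(-12))/Z = (-108 - 60)/Z = -168/Z)
3937050 + z(a(-16, 19)) = 3937050 - 168/(19 + (-16 + 19)**2)**2 = 3937050 - 168/(19 + 3**2)**2 = 3937050 - 168/(19 + 9)**2 = 3937050 - 168/(28**2) = 3937050 - 168/784 = 3937050 - 168*1/784 = 3937050 - 3/14 = 55118697/14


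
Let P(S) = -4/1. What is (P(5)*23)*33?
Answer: -3036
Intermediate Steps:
P(S) = -4 (P(S) = -4*1 = -4)
(P(5)*23)*33 = -4*23*33 = -92*33 = -3036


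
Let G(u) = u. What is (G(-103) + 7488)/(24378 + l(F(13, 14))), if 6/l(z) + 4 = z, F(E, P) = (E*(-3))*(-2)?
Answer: 273245/901989 ≈ 0.30294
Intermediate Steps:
F(E, P) = 6*E (F(E, P) = -3*E*(-2) = 6*E)
l(z) = 6/(-4 + z)
(G(-103) + 7488)/(24378 + l(F(13, 14))) = (-103 + 7488)/(24378 + 6/(-4 + 6*13)) = 7385/(24378 + 6/(-4 + 78)) = 7385/(24378 + 6/74) = 7385/(24378 + 6*(1/74)) = 7385/(24378 + 3/37) = 7385/(901989/37) = 7385*(37/901989) = 273245/901989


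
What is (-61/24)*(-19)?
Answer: 1159/24 ≈ 48.292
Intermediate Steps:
(-61/24)*(-19) = ((1/24)*(-61))*(-19) = -61/24*(-19) = 1159/24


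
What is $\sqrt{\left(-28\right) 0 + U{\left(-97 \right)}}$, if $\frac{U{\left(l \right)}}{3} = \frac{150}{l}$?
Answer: $\frac{15 i \sqrt{194}}{97} \approx 2.1539 i$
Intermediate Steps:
$U{\left(l \right)} = \frac{450}{l}$ ($U{\left(l \right)} = 3 \frac{150}{l} = \frac{450}{l}$)
$\sqrt{\left(-28\right) 0 + U{\left(-97 \right)}} = \sqrt{\left(-28\right) 0 + \frac{450}{-97}} = \sqrt{0 + 450 \left(- \frac{1}{97}\right)} = \sqrt{0 - \frac{450}{97}} = \sqrt{- \frac{450}{97}} = \frac{15 i \sqrt{194}}{97}$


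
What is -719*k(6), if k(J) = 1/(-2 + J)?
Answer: -719/4 ≈ -179.75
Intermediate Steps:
-719*k(6) = -719/(-2 + 6) = -719/4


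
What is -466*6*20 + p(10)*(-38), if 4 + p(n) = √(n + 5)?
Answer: -55768 - 38*√15 ≈ -55915.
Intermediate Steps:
p(n) = -4 + √(5 + n) (p(n) = -4 + √(n + 5) = -4 + √(5 + n))
-466*6*20 + p(10)*(-38) = -466*6*20 + (-4 + √(5 + 10))*(-38) = -466/(1/120) + (-4 + √15)*(-38) = -466/1/120 + (152 - 38*√15) = -466*120 + (152 - 38*√15) = -55920 + (152 - 38*√15) = -55768 - 38*√15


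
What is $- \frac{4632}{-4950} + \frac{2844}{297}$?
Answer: $\frac{8672}{825} \approx 10.512$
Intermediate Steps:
$- \frac{4632}{-4950} + \frac{2844}{297} = \left(-4632\right) \left(- \frac{1}{4950}\right) + 2844 \cdot \frac{1}{297} = \frac{772}{825} + \frac{316}{33} = \frac{8672}{825}$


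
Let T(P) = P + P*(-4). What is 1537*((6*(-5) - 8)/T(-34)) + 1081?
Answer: 25928/51 ≈ 508.39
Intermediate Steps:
T(P) = -3*P (T(P) = P - 4*P = -3*P)
1537*((6*(-5) - 8)/T(-34)) + 1081 = 1537*((6*(-5) - 8)/((-3*(-34)))) + 1081 = 1537*((-30 - 8)/102) + 1081 = 1537*(-38*1/102) + 1081 = 1537*(-19/51) + 1081 = -29203/51 + 1081 = 25928/51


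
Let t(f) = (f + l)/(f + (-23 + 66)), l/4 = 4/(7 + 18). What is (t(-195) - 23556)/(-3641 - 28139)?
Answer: 89507941/120764000 ≈ 0.74118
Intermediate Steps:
l = 16/25 (l = 4*(4/(7 + 18)) = 4*(4/25) = 16/25 ≈ 0.64000)
t(f) = (16/25 + f)/(43 + f) (t(f) = (f + 16/25)/(f + (-23 + 66)) = (16/25 + f)/(f + 43) = (16/25 + f)/(43 + f))
(t(-195) - 23556)/(-3641 - 28139) = ((16/25 - 195)/(43 - 195) - 23556)/(-3641 - 28139) = (-4859/25/(-152) - 23556)/(-31780) = (-1/152*(-4859/25) - 23556)*(-1/31780) = (4859/3800 - 23556)*(-1/31780) = -89507941/3800*(-1/31780) = 89507941/120764000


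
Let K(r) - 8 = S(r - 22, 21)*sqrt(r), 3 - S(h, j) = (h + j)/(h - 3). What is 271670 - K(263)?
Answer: 271662 - 226*sqrt(263)/119 ≈ 2.7163e+5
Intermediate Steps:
S(h, j) = 3 - (h + j)/(-3 + h) (S(h, j) = 3 - (h + j)/(h - 3) = 3 - (h + j)/(-3 + h))
K(r) = 8 + sqrt(r)*(-74 + 2*r)/(-25 + r) (K(r) = 8 + ((-9 - 1*21 + 2*(r - 22))/(-3 + (r - 22)))*sqrt(r) = 8 + ((-9 - 21 + 2*(-22 + r))/(-3 + (-22 + r)))*sqrt(r) = 8 + ((-9 - 21 + (-44 + 2*r))/(-25 + r))*sqrt(r) = 8 + ((-74 + 2*r)/(-25 + r))*sqrt(r) = 8 + sqrt(r)*(-74 + 2*r)/(-25 + r))
271670 - K(263) = 271670 - 2*(-100 + 4*263 + sqrt(263)*(-37 + 263))/(-25 + 263) = 271670 - 2*(-100 + 1052 + sqrt(263)*226)/238 = 271670 - 2*(-100 + 1052 + 226*sqrt(263))/238 = 271670 - 2*(952 + 226*sqrt(263))/238 = 271670 - (8 + 226*sqrt(263)/119) = 271670 + (-8 - 226*sqrt(263)/119) = 271662 - 226*sqrt(263)/119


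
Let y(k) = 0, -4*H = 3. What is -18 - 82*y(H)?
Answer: -18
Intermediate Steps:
H = -3/4 (H = -1/4*3 = -3/4 ≈ -0.75000)
-18 - 82*y(H) = -18 - 82*0 = -18 + 0 = -18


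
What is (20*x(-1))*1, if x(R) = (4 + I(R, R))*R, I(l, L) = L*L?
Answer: -100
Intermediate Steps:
I(l, L) = L²
x(R) = R*(4 + R²) (x(R) = (4 + R²)*R = R*(4 + R²))
(20*x(-1))*1 = (20*(-(4 + (-1)²)))*1 = (20*(-(4 + 1)))*1 = (20*(-1*5))*1 = (20*(-5))*1 = -100*1 = -100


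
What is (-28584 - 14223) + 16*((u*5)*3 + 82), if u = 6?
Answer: -40055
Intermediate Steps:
(-28584 - 14223) + 16*((u*5)*3 + 82) = (-28584 - 14223) + 16*((6*5)*3 + 82) = -42807 + 16*(30*3 + 82) = -42807 + 16*(90 + 82) = -42807 + 16*172 = -42807 + 2752 = -40055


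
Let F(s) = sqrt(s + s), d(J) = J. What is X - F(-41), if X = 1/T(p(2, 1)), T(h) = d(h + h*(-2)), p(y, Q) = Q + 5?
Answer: -1/6 - I*sqrt(82) ≈ -0.16667 - 9.0554*I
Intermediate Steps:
p(y, Q) = 5 + Q
T(h) = -h (T(h) = h + h*(-2) = h - 2*h = -h)
F(s) = sqrt(2)*sqrt(s) (F(s) = sqrt(2*s) = sqrt(2)*sqrt(s))
X = -1/6 (X = 1/(-(5 + 1)) = 1/(-1*6) = 1/(-6) = -1/6 ≈ -0.16667)
X - F(-41) = -1/6 - sqrt(2)*sqrt(-41) = -1/6 - sqrt(2)*I*sqrt(41) = -1/6 - I*sqrt(82)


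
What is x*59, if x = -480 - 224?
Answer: -41536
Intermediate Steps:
x = -704
x*59 = -704*59 = -41536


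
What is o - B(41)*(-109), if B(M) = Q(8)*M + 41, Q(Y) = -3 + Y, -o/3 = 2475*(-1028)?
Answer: 7659714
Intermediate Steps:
o = 7632900 (o = -7425*(-1028) = -3*(-2544300) = 7632900)
B(M) = 41 + 5*M (B(M) = (-3 + 8)*M + 41 = 5*M + 41 = 41 + 5*M)
o - B(41)*(-109) = 7632900 - (41 + 5*41)*(-109) = 7632900 - (41 + 205)*(-109) = 7632900 - 246*(-109) = 7632900 - 1*(-26814) = 7632900 + 26814 = 7659714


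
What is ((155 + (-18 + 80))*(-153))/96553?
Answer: -33201/96553 ≈ -0.34386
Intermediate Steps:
((155 + (-18 + 80))*(-153))/96553 = ((155 + 62)*(-153))*(1/96553) = (217*(-153))*(1/96553) = -33201*1/96553 = -33201/96553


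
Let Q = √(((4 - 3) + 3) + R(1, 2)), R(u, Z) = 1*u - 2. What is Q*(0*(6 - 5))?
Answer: 0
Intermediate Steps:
R(u, Z) = -2 + u (R(u, Z) = u - 2 = -2 + u)
Q = √3 (Q = √(((4 - 3) + 3) + (-2 + 1)) = √((1 + 3) - 1) = √(4 - 1) = √3 ≈ 1.7320)
Q*(0*(6 - 5)) = √3*(0*(6 - 5)) = √3*(0*1) = √3*0 = 0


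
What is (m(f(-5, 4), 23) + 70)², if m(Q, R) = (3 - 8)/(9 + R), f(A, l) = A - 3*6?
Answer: 4995225/1024 ≈ 4878.1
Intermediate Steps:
f(A, l) = -18 + A (f(A, l) = A - 18 = -18 + A)
m(Q, R) = -5/(9 + R)
(m(f(-5, 4), 23) + 70)² = (-5/(9 + 23) + 70)² = (-5/32 + 70)² = (2235/32)² = 4995225/1024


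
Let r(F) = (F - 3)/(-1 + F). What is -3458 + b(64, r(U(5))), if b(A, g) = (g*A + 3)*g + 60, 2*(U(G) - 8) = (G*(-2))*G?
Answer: -268568/81 ≈ -3315.7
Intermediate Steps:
U(G) = 8 - G² (U(G) = 8 + ((G*(-2))*G)/2 = 8 + ((-2*G)*G)/2 = 8 + (-2*G²)/2 = 8 - G²)
r(F) = (-3 + F)/(-1 + F)
b(A, g) = 60 + g*(3 + A*g) (b(A, g) = (A*g + 3)*g + 60 = (3 + A*g)*g + 60 = g*(3 + A*g) + 60 = 60 + g*(3 + A*g))
-3458 + b(64, r(U(5))) = -3458 + (60 + 3*((-3 + (8 - 1*5²))/(-1 + (8 - 1*5²))) + 64*((-3 + (8 - 1*5²))/(-1 + (8 - 1*5²)))²) = -3458 + (60 + 3*((-3 + (8 - 1*25))/(-1 + (8 - 1*25))) + 64*((-3 + (8 - 1*25))/(-1 + (8 - 1*25)))²) = -3458 + (60 + 3*((-3 + (8 - 25))/(-1 + (8 - 25))) + 64*((-3 + (8 - 25))/(-1 + (8 - 25)))²) = -3458 + (60 + 3*((-3 - 17)/(-1 - 17)) + 64*((-3 - 17)/(-1 - 17))²) = -3458 + (60 + 3*(-20/(-18)) + 64*(-20/(-18))²) = -3458 + (60 + 3*(-1/18*(-20)) + 64*(-1/18*(-20))²) = -3458 + (60 + 3*(10/9) + 64*(10/9)²) = -3458 + (60 + 10/3 + 64*(100/81)) = -3458 + (60 + 10/3 + 6400/81) = -3458 + 11530/81 = -268568/81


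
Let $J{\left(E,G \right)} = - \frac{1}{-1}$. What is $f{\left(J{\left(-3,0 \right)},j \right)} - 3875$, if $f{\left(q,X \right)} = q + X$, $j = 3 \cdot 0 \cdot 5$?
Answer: $-3874$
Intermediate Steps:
$J{\left(E,G \right)} = 1$ ($J{\left(E,G \right)} = \left(-1\right) \left(-1\right) = 1$)
$j = 0$ ($j = 0 \cdot 5 = 0$)
$f{\left(q,X \right)} = X + q$
$f{\left(J{\left(-3,0 \right)},j \right)} - 3875 = \left(0 + 1\right) - 3875 = 1 - 3875 = -3874$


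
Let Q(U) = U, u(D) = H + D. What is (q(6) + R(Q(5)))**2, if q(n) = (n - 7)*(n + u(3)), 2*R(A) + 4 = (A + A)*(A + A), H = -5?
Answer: 1936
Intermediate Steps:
u(D) = -5 + D
R(A) = -2 + 2*A**2 (R(A) = -2 + ((A + A)*(A + A))/2 = -2 + ((2*A)*(2*A))/2 = -2 + (4*A**2)/2 = -2 + 2*A**2)
q(n) = (-7 + n)*(-2 + n) (q(n) = (n - 7)*(n + (-5 + 3)) = (-7 + n)*(n - 2) = (-7 + n)*(-2 + n))
(q(6) + R(Q(5)))**2 = ((14 + 6**2 - 9*6) + (-2 + 2*5**2))**2 = ((14 + 36 - 54) + (-2 + 2*25))**2 = (-4 + (-2 + 50))**2 = (-4 + 48)**2 = 44**2 = 1936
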